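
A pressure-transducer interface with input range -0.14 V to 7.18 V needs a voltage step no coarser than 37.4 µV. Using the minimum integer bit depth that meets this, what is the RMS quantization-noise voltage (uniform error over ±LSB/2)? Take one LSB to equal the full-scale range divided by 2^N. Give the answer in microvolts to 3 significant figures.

8.06 µV

The full-scale span is 7.18 − (-0.14) = 7.32 V.
7.32 V / 37.4 µV = 195700. Since 2^17 = 131072 and 2^18 = 262144, N = 18.
Step size = 7.32/262144 V = 27.924 µV.
σ_q = LSB/√12 = 27.924 µV/3.4641 = 8.06 µV.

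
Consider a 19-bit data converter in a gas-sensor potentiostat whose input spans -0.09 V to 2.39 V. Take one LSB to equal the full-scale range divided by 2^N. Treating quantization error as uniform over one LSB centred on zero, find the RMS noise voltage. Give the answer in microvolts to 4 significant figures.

1.365 µV

Full-scale range = 2.39 V − (-0.09 V) = 2.48 V.
LSB = 2.48 V / 2^19 = 4.73022 µV.
σ_q = LSB/√12 = 4.73022 µV/3.4641 = 1.365 µV.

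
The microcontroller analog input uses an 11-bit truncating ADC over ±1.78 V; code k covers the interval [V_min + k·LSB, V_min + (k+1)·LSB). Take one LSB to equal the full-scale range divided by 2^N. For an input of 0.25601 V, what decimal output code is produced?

1171

The full-scale span is 1.78 − (-1.78) = 3.56 V. LSB = 3.56 V / 2^11 ≈ 1.738 mV.
(V_in − V_min) × 2^11/range = (0.25601 − (-1.78)) × 2048/3.56 = 1171.278.
Floor → code = 1171.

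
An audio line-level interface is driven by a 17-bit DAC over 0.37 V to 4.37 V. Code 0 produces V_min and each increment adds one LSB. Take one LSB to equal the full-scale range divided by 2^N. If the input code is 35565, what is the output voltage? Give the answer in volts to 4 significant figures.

1.455 V

Span: 4.37 V − (0.37 V) = 4 V. LSB = 4 V / 2^17.
Output = V_min + (35565/131072) × range = 0.37 + 0.271339 × 4 V
      = 0.37 + 1.08536 = 1.45536 V.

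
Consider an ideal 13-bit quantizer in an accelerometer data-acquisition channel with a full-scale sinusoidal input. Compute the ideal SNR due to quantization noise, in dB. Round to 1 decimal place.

Ideal quantization SNR: 6.02 × 13 + 1.76 dB = 80.0 dB.

80.0 dB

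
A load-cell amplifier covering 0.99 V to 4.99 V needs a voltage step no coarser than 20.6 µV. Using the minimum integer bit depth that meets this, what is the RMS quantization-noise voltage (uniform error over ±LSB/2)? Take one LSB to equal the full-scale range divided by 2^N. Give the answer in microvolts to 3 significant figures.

4.40 µV

The full-scale span is 4.99 − (0.99) = 4 V.
Levels needed ≥ 4/20.6 µV = 194200. 2^18 = 262144 suffices, so N_min = 18.
One LSB is 4 V / 262144 = 15.259 µV.
σ_q = LSB/√12 = 15.259 µV/3.4641 = 4.40 µV.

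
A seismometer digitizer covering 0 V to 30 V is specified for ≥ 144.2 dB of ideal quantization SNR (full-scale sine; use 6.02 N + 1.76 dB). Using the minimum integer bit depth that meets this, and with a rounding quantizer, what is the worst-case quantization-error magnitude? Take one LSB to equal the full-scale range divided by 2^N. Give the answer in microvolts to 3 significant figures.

0.894 µV

V_FS = 30 V.
Required N = ⌈(144.2 − 1.76)/6.02⌉ = ⌈23.661⌉ = 24.
One LSB is 30 V / 16777216 = 1.7881 µV.
Half an LSB is 0.894 µV.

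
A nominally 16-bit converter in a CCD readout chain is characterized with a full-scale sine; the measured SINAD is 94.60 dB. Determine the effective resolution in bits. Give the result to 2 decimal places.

15.42 bits

ENOB = (SINAD − 1.76) / 6.02 = (94.60 − 1.76) / 6.02 = 92.84 / 6.02 = 15.4219.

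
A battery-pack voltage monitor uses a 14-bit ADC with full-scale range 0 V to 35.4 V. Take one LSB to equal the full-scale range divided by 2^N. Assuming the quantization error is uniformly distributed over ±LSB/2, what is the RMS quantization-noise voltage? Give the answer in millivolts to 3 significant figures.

0.624 mV

Range is 35.4 V.
Step size = 35.4/16384 V = 2.1606 mV.
V_rms = LSB/√12 = 2.1606 mV / √12 = 0.624 mV.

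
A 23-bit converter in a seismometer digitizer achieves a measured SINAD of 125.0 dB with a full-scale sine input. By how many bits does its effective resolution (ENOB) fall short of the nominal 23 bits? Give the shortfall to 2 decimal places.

N_eff = (125.0 − 1.76)/6.02 = 20.4718 bits.
Lost resolution: 23 − 20.4718 = 2.5282 bits.

2.53 bits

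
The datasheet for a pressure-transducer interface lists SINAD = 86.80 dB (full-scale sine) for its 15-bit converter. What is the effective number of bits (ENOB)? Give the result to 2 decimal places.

14.13 bits

ENOB = (86.80 − 1.76)/6.02 = 14.1262 bits.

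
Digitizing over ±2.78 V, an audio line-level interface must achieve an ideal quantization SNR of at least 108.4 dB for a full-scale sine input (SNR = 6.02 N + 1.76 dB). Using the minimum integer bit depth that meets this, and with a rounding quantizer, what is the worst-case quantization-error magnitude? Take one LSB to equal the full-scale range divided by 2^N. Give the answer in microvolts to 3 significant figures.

10.6 µV

Range = 2.78 − (-2.78) = 5.56 V.
6.02 N + 1.76 ≥ 108.4 gives N ≥ 17.714, so the minimum integer is 18.
One LSB is 5.56 V / 262144 = 21.210 µV.
Max error for round-to-nearest is LSB/2 = 10.6 µV.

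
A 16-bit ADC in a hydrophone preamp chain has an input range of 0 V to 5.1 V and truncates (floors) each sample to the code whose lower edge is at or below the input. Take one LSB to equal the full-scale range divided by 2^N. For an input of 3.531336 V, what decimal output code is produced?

Range is 5.1 V. LSB = 5.1 V / 2^16 ≈ 77.82 µV.
(V_in − V_min) × 2^16/range = (3.531336 − (0)) × 65536/5.1 = 45378.360.
Floor → code = 45378.

45378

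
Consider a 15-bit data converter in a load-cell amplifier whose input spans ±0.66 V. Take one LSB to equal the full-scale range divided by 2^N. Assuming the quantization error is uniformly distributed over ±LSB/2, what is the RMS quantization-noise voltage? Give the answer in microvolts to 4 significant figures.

Span: 0.66 V − (-0.66 V) = 1.32 V.
LSB = 1.32 V / 2^15 = 40.2832 µV.
For a uniform distribution on [−LSB/2, +LSB/2], V_rms = LSB/√12 = 40.2832 µV/3.4641 = 11.63 µV.

11.63 µV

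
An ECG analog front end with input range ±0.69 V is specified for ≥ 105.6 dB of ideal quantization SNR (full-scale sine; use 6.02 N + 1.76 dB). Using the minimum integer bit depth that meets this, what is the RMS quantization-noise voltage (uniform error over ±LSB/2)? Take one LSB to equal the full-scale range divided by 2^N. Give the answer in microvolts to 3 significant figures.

Range = 0.69 − (-0.69) = 1.38 V.
6.02 N + 1.76 ≥ 105.6 gives N ≥ 17.249, so the minimum integer is 18.
LSB = 1.38 V / 2^18 = 5.2643 µV.
RMS noise = LSB/√12 = 1.52 µV.

1.52 µV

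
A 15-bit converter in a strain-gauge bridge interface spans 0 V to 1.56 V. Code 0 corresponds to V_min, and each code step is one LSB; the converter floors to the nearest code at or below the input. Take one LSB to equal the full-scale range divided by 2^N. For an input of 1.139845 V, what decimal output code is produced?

Span = 1.56 V. LSB = 1.56 V / 2^15 ≈ 47.61 µV.
code = ⌊(V_in − V_min)/LSB⌋ = ⌊(V_in − V_min) × 2^15 / range⌋
     = ⌊(1.139845 − (0)) × 32768 / 1.56⌋ = ⌊1.139845 × 32768/1.56⌋
     = ⌊23942.590⌋ = 23942.

23942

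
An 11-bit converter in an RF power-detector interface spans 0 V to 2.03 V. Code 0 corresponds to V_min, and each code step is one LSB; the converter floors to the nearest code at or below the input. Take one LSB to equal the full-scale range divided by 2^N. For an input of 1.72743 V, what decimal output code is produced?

1742

Full-scale range = 2.03 V. LSB = 2.03 V / 2^11 ≈ 0.9912 mV.
(V_in − V_min) × 2^11/range = (1.72743 − (0)) × 2048/2.03 = 1742.747.
Floor → code = 1742.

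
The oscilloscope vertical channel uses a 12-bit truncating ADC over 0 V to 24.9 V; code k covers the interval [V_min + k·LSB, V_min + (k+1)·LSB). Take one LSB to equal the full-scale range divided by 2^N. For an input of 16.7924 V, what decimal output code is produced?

2762

Span = 24.9 V. LSB = 24.9 V / 2^12 ≈ 6.079 mV.
code = ⌊(V_in − V_min)/LSB⌋ = ⌊(V_in − V_min) × 2^12 / range⌋
     = ⌊(16.7924 − (0)) × 4096 / 24.9⌋ = ⌊16.7924 × 4096/24.9⌋
     = ⌊2762.316⌋ = 2762.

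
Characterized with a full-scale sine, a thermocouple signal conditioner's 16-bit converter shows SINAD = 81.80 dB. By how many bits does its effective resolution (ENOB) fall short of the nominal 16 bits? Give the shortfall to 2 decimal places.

ENOB = (SINAD − 1.76)/6.02 = (81.80 − 1.76)/6.02 = 13.2957 bits.
Lost resolution: 16 − 13.2957 = 2.7043 bits.

2.70 bits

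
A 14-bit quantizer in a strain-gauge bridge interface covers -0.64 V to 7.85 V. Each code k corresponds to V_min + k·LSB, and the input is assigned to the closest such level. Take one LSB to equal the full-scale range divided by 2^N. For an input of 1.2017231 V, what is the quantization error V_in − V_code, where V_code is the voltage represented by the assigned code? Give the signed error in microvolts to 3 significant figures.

Range = 7.85 − (-0.64) = 8.49 V. LSB = 8.49 V / 2^14 ≈ 0.5182 mV.
(V_in − V_min)/LSB = (1.2017231 − (-0.64)) × 16384/8.49 = 3554.1568 → nearest code k = 3554.
Reconstructed level: -0.64 + 3554 × 8.49/16384 V = 1.2016418457 V.
V_in − V_code = 1.2017231 − (1.2016418457) = +81.3 µV.

+81.3 µV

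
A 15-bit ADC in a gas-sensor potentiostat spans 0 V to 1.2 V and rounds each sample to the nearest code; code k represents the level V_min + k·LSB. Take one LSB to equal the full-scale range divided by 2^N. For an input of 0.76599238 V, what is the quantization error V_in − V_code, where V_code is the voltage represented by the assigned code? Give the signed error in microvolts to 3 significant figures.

−11.0 µV

Range is 1.2 V. LSB = 1.2 V / 2^15 ≈ 36.62 µV.
(V_in − V_min)/LSB = (0.76599238 − (0)) × 32768/1.2 = 20916.6986 → nearest code k = 20917.
V_code = V_min + k × range/2^15 = 0 + 20917 × 1.2/32768 = 0.76600341797 V.
e = 0.76599238 − (0.76600341797) = −11.0 µV.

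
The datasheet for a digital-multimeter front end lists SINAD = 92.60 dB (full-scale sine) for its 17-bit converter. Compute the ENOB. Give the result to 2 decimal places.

Inverting SNR = 6.02 N + 1.76: N_eff = (92.60 − 1.76)/6.02 = 15.0897.

15.09 bits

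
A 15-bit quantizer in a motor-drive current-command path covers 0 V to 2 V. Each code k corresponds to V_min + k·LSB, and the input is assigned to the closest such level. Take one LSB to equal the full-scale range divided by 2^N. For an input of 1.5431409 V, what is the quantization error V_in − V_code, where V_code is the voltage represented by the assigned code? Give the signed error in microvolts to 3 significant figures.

−11.0 µV

Full-scale range = 2 V. LSB = 2 V / 2^15 ≈ 61.04 µV.
(1.5431409 − (0)) / LSB = 1.5431409 × 32768/2 = 25282.8205. Nearest integer: k = 25283.
Reconstructed level: 0 + 25283 × 2/32768 V = 1.5431518555 V.
e = 1.5431409 − (1.5431518555) = −11.0 µV.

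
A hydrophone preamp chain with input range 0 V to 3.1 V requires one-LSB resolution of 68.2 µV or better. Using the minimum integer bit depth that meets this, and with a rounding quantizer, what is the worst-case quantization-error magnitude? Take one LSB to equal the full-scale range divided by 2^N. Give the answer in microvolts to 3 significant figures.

Range is 3.1 V.
Need 2^N ≥ 3.1 V / 68.2 µV = 45450 → N_min = 16.
LSB = 3.1 V / 2^16 = 47.302 µV.
|e|_max = LSB/2 = 23.7 µV.

23.7 µV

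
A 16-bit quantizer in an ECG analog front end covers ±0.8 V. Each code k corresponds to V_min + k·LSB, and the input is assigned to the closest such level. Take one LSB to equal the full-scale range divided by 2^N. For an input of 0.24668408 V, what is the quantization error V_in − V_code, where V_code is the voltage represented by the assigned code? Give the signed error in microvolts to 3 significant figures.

The full-scale span is 0.8 − (-0.8) = 1.6 V. LSB = 1.6 V / 2^16 ≈ 24.41 µV.
(V_in − V_min)/LSB = (0.24668408 − (-0.8)) × 65536/1.6 = 42872.1799 → nearest code k = 42872.
Reconstructed level: -0.8 + 42872 × 1.6/65536 V = 0.24667968750 V.
V_in − V_code = 0.24668408 − (0.24667968750) = +4.39 µV.

+4.39 µV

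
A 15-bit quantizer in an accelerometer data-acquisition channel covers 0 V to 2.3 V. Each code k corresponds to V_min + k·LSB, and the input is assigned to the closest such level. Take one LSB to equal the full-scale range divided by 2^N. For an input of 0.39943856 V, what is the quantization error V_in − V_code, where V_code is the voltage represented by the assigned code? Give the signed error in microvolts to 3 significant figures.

Range is 2.3 V. LSB = 2.3 V / 2^15 ≈ 70.19 µV.
(0.39943856 − (0)) / LSB = 0.39943856 × 32768/2.3 = 5690.7838. Nearest integer: k = 5691.
V_code = 0 + (5691/32768) × 2.3 = 0.39945373535 V.
V_in − V_code = 0.39943856 − (0.39945373535) = −15.2 µV.

−15.2 µV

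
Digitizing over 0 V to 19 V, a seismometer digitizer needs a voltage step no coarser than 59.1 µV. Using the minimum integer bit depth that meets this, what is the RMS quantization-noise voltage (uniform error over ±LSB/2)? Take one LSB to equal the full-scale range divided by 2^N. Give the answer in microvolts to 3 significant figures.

Full-scale range = 19 V.
Levels needed ≥ 19/59.1 µV = 321500. 2^19 = 524288 suffices, so N_min = 19.
LSB = 19 V / 2^19 = 36.240 µV.
RMS noise = LSB/√12 = 10.5 µV.

10.5 µV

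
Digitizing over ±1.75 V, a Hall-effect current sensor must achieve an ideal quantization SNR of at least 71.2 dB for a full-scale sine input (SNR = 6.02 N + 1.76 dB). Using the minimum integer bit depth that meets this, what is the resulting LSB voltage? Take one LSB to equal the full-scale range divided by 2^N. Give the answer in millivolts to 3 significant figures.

Full-scale range = 1.75 V − (-1.75 V) = 3.5 V.
Required N = ⌈(71.2 − 1.76)/6.02⌉ = ⌈11.535⌉ = 12.
Step size = 3.5/4096 V = 0.854 mV.

0.854 mV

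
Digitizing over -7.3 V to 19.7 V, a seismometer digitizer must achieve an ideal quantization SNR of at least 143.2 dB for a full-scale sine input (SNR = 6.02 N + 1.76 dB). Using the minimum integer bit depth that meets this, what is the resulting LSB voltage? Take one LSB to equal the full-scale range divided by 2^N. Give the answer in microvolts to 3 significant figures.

Span: 19.7 V − (-7.3 V) = 27 V.
6.02 N + 1.76 ≥ 143.2 gives N ≥ 23.495, so the minimum integer is 24.
LSB = 27 V ÷ 2^24 = 27/16777216 V = 1.61 µV.

1.61 µV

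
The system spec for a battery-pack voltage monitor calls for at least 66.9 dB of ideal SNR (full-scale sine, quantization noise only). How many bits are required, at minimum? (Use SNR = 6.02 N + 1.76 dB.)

11 bits

6.02 N + 1.76 ≥ 66.9 gives N ≥ 10.821, so the minimum integer is 11.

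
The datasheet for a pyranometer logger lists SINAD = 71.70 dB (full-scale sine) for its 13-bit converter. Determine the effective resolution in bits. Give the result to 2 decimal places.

11.62 bits

ENOB = (SINAD − 1.76) / 6.02 = (71.70 − 1.76) / 6.02 = 69.94 / 6.02 = 11.6179.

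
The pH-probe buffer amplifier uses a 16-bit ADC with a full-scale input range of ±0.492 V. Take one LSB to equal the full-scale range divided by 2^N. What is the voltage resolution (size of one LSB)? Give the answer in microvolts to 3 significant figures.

15.0 µV

Full-scale range = 0.492 V − (-0.492 V) = 0.984 V.
Number of codes = 2^16 = 65536.
One LSB is 0.984 V / 65536 = 15.0 µV.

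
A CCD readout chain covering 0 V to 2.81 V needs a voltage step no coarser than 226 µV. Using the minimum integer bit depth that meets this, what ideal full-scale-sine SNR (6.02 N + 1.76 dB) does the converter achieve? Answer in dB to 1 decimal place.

86.0 dB

V_FS = 2.81 V.
Required number of levels: 2.81/226 µV = 12434; smallest N with 2^N ≥ that is 14.
6.02(14) + 1.76 = 86.04 dB.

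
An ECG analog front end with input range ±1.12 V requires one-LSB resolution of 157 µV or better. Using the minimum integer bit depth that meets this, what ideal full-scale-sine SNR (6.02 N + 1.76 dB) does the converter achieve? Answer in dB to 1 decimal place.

Span: 1.12 V − (-1.12 V) = 2.24 V.
Required number of levels: 2.24/157 µV = 14268; smallest N with 2^N ≥ that is 14.
6.02(14) + 1.76 = 86.04 dB.

86.0 dB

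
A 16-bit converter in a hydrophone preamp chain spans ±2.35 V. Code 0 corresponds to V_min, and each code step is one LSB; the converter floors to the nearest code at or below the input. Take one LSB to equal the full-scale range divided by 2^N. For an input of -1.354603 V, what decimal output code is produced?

13879

Span: 2.35 V − (-2.35 V) = 4.7 V. LSB = 4.7 V / 2^16 ≈ 71.72 µV.
(V_in − V_min) × 2^16/range = (-1.354603 − (-2.35)) × 65536/4.7 = 13879.646.
Floor → code = 13879.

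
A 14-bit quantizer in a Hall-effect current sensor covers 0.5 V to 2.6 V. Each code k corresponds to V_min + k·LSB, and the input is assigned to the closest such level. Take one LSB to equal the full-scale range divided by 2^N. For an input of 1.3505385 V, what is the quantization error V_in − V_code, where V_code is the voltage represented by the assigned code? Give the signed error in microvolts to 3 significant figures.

Full-scale range = 2.6 V − (0.5 V) = 2.1 V. LSB = 2.1 V / 2^14 ≈ 128.2 µV.
Position in LSBs: (1.3505385 − (0.5)) × 16384/2.1 = 6635.8204; rounding gives k = 6636.
Reconstructed level: 0.5 + 6636 × 2.1/16384 V = 1.3505615234 V.
V_in − V_code = 1.3505385 − (1.3505615234) = −23.0 µV.

−23.0 µV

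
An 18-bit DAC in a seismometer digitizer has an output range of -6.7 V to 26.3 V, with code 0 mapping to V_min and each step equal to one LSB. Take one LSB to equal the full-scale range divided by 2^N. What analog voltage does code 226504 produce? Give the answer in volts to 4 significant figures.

Span: 26.3 V − (-6.7 V) = 33 V. LSB = 33 V / 2^18.
V_out = -6.7 + 226504 × (33/262144) V
      = -6.7 V + 28.5135 V = 21.8135 V.

21.81 V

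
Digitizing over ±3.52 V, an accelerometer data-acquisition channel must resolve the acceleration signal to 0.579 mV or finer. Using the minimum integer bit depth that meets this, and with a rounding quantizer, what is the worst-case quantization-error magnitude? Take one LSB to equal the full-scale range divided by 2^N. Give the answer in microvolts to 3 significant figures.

215 µV

Range = 3.52 − (-3.52) = 7.04 V.
Need 2^N ≥ 7.04 V / 0.579 mV = 12160 → N_min = 14.
LSB = 7.04 V ÷ 2^14 = 7.04/16384 V = 429.69 µV.
Max error for round-to-nearest is LSB/2 = 215 µV.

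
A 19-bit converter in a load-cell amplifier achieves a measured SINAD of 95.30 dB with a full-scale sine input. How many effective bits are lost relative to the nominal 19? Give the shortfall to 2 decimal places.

3.46 bits

ENOB = (SINAD − 1.76)/6.02 = (95.30 − 1.76)/6.02 = 15.5382 bits.
Shortfall = 19 − 15.5382 = 3.4618 bits.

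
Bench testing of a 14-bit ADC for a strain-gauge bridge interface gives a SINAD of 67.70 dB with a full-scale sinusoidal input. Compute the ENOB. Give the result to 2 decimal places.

ENOB = (67.70 − 1.76)/6.02 = 10.9535 bits.

10.95 bits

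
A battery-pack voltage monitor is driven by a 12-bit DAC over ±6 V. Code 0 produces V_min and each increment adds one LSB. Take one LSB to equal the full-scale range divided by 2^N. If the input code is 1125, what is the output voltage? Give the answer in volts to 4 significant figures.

-2.704 V

Full-scale range = 6 V − (-6 V) = 12 V. LSB = 12 V / 2^12.
V_out = -6 + 1125 × (12/4096) V
      = -6 + 3.29590 = -2.70410 V.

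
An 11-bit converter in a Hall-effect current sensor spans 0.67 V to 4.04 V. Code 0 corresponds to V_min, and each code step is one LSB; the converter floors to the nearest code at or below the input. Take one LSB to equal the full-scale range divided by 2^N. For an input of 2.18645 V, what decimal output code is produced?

Range = 4.04 − (0.67) = 3.37 V. LSB = 3.37 V / 2^11 ≈ 1.646 mV.
V_in − V_min = 2.18645 − (0.67) = 1.51645 V.
Divide by LSB: 1.51645 × 2048/3.37 = 921.5696.
Truncating gives code 921.

921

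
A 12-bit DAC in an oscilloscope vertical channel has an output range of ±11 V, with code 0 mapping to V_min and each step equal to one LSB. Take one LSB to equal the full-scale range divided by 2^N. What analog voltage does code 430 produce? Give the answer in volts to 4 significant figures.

-8.690 V

The full-scale span is 11 − (-11) = 22 V. LSB = 22 V / 2^12.
V_out = -11 + 430 × (22/4096) V
      = -11 V + 2.30957 V = -8.69043 V.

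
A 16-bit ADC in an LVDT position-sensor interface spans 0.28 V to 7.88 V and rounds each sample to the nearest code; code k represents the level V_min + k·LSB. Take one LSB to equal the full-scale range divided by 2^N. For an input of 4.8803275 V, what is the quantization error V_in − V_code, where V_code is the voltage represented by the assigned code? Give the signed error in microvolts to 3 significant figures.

The full-scale span is 7.88 − (0.28) = 7.6 V. LSB = 7.6 V / 2^16 ≈ 116.0 µV.
Position in LSBs: (4.8803275 − (0.28)) × 65536/7.6 = 39669.3504; rounding gives k = 39669.
V_code = 0.28 + (39669/65536) × 7.6 = 4.8802868652 V.
Error = V_in − V_code = 4.8803275 − (4.8802868652) = +40.6 µV.

+40.6 µV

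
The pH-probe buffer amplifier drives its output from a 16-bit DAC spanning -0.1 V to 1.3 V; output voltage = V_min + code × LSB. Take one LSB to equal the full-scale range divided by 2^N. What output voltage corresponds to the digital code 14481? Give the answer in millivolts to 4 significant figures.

The full-scale span is 1.3 − (-0.1) = 1.4 V. LSB = 1.4 V / 2^16.
Output = V_min + (14481/65536) × range = -0.1 + 0.220963 × 1.4 V
      = -0.1 + 0.309348 = 0.209348 V.

209.3 mV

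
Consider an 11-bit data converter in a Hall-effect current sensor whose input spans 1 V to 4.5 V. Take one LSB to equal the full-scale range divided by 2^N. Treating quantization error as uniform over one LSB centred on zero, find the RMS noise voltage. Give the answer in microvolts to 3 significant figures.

Range = 4.5 − (1) = 3.5 V.
LSB = 3.5 V ÷ 2^11 = 3.5/2048 V = 1.7090 mV.
RMS of a uniform error over width LSB is LSB/√12 = 493 µV.

493 µV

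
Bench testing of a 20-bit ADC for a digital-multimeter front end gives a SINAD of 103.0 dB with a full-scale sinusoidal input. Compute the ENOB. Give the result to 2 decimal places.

(103.0 − 1.76) / 6.02 = 101.24/6.02 = 16.8173 effective bits.

16.82 bits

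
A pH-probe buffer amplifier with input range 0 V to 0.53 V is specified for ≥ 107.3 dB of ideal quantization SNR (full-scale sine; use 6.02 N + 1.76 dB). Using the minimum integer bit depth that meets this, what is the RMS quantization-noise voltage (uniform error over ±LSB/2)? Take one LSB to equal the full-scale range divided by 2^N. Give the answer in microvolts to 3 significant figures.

Range is 0.53 V.
N ≥ (107.3 − 1.76)/6.02 = 17.532 → N_min = 18.
Step size = 0.53/262144 V = 2.0218 µV.
RMS noise = LSB/√12 = 0.584 µV.

0.584 µV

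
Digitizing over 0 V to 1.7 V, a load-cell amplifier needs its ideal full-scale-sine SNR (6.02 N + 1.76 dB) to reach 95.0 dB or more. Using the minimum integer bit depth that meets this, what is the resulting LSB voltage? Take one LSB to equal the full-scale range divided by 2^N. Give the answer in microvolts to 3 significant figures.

25.9 µV

Span = 1.7 V.
6.02 N + 1.76 ≥ 95.0 gives N ≥ 15.488, so the minimum integer is 16.
One LSB is 1.7 V / 65536 = 25.9 µV.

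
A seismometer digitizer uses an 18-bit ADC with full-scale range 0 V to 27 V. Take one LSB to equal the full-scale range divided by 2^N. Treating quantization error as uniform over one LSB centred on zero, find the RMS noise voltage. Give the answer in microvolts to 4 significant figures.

29.73 µV

Full-scale range = 27 V.
Step size = 27/262144 V = 102.997 µV.
RMS of a uniform error over width LSB is LSB/√12 = 29.73 µV.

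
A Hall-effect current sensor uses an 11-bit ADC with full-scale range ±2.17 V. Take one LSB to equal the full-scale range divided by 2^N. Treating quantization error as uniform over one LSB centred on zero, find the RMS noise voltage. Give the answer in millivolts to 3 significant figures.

0.612 mV

The full-scale span is 2.17 − (-2.17) = 4.34 V.
LSB = 4.34 V / 2^11 = 2.1191 mV.
V_rms = LSB/√12 = 2.1191 mV / √12 = 0.612 mV.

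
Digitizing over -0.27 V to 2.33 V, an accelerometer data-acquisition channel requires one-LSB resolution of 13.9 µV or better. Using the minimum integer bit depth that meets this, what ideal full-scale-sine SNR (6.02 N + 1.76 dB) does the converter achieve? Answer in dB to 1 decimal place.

110.1 dB

The full-scale span is 2.33 − (-0.27) = 2.6 V.
Need 2^N ≥ 2.6 V / 13.9 µV = 187100 → N_min = 18.
6.02(18) + 1.76 = 110.12 dB.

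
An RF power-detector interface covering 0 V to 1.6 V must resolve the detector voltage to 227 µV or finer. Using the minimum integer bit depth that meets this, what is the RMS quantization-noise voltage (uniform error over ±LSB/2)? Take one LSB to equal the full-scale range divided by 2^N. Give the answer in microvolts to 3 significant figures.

56.4 µV

V_FS = 1.6 V.
Required number of levels: 1.6/227 µV = 7048.5; smallest N with 2^N ≥ that is 13.
LSB = 1.6 V ÷ 2^13 = 1.6/8192 V = 195.31 µV.
σ_q = LSB/√12 = 195.31 µV/3.4641 = 56.4 µV.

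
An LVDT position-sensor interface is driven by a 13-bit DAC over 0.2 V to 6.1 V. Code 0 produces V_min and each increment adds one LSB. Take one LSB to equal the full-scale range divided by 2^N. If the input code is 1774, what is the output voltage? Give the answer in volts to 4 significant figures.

1.478 V

Span: 6.1 V − (0.2 V) = 5.9 V. LSB = 5.9 V / 2^13.
Output = V_min + (1774/8192) × range = 0.2 + 0.216553 × 5.9 V
      = 0.2 + 1.27766 = 1.47766 V.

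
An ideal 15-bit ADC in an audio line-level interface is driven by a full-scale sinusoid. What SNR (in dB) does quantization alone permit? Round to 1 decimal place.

92.1 dB

For an ideal N-bit converter with full-scale sine input, SNR = 6.02 N + 1.76 dB. SNR = 6.02 × 15 + 1.76 = 90.30 + 1.76 = 92.06 dB.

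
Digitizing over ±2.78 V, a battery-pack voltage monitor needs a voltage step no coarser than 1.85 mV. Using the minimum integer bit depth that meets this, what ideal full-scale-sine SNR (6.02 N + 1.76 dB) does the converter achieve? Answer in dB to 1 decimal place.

74.0 dB

Full-scale range = 2.78 V − (-2.78 V) = 5.56 V.
Need 2^N ≥ 5.56 V / 1.85 mV = 3005 → N_min = 12.
6.02(12) + 1.76 = 74.00 dB.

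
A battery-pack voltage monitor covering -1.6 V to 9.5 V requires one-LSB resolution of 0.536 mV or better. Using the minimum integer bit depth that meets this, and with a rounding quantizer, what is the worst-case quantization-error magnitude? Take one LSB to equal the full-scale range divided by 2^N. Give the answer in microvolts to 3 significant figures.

Span: 9.5 V − (-1.6 V) = 11.1 V.
Need 2^N ≥ 11.1 V / 0.536 mV = 20710 → N_min = 15.
One LSB is 11.1 V / 32768 = 338.75 µV.
|e|_max = LSB/2 = 169 µV.

169 µV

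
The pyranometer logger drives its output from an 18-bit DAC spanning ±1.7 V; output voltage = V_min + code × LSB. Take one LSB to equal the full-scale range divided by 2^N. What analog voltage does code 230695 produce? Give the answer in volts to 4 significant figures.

Full-scale range = 1.7 V − (-1.7 V) = 3.4 V. LSB = 3.4 V / 2^18.
V_out = V_min + code × LSB = -1.7 V + 230695 × 3.4 V / 262144
      = -1.7 V + 2.99211 V = 1.29211 V.

1.292 V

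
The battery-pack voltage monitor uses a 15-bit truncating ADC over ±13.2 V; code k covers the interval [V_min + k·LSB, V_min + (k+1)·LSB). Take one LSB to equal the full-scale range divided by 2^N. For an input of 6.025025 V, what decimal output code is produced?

23862

Range = 13.2 − (-13.2) = 26.4 V. LSB = 26.4 V / 2^15 ≈ 0.8057 mV.
code = ⌊(V_in − V_min)/LSB⌋ = ⌊(V_in − V_min) × 2^15 / range⌋
     = ⌊(6.025025 − (-13.2)) × 32768 / 26.4⌋ = ⌊19.225025 × 32768/26.4⌋
     = ⌊23862.334⌋ = 23862.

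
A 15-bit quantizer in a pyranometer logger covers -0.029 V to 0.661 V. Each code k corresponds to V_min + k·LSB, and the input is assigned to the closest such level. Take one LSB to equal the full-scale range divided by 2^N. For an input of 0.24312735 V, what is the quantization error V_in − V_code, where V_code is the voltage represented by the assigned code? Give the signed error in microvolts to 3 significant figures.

Span: 0.661 V − (-0.029 V) = 0.69 V. LSB = 0.69 V / 2^15 ≈ 21.06 µV.
(V_in − V_min)/LSB = (0.24312735 − (-0.029)) × 32768/0.69 = 12923.2884 → nearest code k = 12923.
V_code = V_min + k × range/2^15 = -0.029 + 12923 × 0.69/32768 = 0.24312127686 V.
e = 0.24312735 − (0.24312127686) = +6.07 µV.

+6.07 µV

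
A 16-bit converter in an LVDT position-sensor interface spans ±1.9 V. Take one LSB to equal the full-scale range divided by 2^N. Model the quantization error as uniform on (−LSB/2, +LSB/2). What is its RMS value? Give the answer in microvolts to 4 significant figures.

Span: 1.9 V − (-1.9 V) = 3.8 V.
Step size = 3.8/65536 V = 57.9834 µV.
V_rms = LSB/√12 = 57.9834 µV / √12 = 16.74 µV.

16.74 µV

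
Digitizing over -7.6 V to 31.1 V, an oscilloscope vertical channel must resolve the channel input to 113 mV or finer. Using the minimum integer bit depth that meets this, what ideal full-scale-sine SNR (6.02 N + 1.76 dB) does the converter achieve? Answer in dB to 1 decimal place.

55.9 dB

Range = 31.1 − (-7.6) = 38.7 V.
38.7 V / 113 mV = 342.5. Since 2^8 = 256 and 2^9 = 512, N = 9.
SNR = 6.02 × 9 + 1.76 = 55.94 dB.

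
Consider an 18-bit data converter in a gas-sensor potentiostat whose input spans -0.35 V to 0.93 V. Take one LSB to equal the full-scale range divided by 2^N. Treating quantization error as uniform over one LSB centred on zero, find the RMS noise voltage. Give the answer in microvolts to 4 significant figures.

The full-scale span is 0.93 − (-0.35) = 1.28 V.
LSB = 1.28 V ÷ 2^18 = 1.28/262144 V = 4.88281 µV.
RMS of a uniform error over width LSB is LSB/√12 = 1.410 µV.

1.410 µV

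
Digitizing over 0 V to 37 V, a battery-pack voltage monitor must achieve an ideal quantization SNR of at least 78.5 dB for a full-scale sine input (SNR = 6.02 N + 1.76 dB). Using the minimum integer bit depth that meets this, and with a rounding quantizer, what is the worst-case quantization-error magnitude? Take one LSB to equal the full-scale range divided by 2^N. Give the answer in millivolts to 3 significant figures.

2.26 mV

Range is 37 V.
Required N = ⌈(78.5 − 1.76)/6.02⌉ = ⌈12.748⌉ = 13.
LSB = 37 V ÷ 2^13 = 37/8192 V = 4.5166 mV.
|e|_max = LSB/2 = 2.26 mV.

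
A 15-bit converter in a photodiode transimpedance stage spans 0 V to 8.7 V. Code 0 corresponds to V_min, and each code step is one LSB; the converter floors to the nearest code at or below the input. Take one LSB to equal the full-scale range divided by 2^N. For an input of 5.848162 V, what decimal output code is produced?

Span = 8.7 V. LSB = 8.7 V / 2^15 ≈ 265.5 µV.
code = ⌊(V_in − V_min)/LSB⌋ = ⌊(V_in − V_min) × 2^15 / range⌋
     = ⌊(5.848162 − (0)) × 32768 / 8.7⌋ = ⌊5.848162 × 32768/8.7⌋
     = ⌊22026.732⌋ = 22026.

22026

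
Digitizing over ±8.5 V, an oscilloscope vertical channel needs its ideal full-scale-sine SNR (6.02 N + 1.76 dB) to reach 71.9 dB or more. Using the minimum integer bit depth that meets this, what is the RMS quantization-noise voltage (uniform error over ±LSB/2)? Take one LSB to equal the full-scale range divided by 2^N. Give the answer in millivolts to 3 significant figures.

1.20 mV

Span: 8.5 V − (-8.5 V) = 17 V.
Required N = ⌈(71.9 − 1.76)/6.02⌉ = ⌈11.651⌉ = 12.
One LSB is 17 V / 4096 = 4.1504 mV.
σ_q = LSB/√12 = 4.1504 mV/3.4641 = 1.20 mV.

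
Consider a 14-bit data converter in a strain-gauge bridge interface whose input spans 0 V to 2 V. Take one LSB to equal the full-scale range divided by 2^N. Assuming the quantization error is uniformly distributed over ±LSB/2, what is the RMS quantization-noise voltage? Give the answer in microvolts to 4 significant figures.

35.24 µV

Full-scale range = 2 V.
LSB = 2 V / 2^14 = 122.070 µV.
RMS of a uniform error over width LSB is LSB/√12 = 35.24 µV.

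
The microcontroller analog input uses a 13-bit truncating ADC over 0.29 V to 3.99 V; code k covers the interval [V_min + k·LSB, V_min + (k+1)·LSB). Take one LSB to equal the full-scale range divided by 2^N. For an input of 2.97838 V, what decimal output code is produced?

5952

Range = 3.99 − (0.29) = 3.7 V. LSB = 3.7 V / 2^13 ≈ 451.7 µV.
(V_in − V_min) × 2^13/range = (2.97838 − (0.29)) × 8192/3.7 = 5952.219.
Floor → code = 5952.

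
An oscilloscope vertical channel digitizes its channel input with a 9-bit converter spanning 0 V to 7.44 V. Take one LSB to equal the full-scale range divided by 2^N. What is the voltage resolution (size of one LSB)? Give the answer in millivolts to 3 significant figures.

14.5 mV

Range is 7.44 V.
Number of codes = 2^9 = 512.
One LSB is 7.44 V / 512 = 14.5 mV.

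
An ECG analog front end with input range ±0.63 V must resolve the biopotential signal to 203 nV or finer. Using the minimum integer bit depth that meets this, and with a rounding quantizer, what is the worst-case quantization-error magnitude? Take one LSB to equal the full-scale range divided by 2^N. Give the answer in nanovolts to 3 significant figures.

Full-scale range = 0.63 V − (-0.63 V) = 1.26 V.
Need 2^N ≥ 1.26 V / 203 nV = 6.207e6 → N_min = 23.
LSB = 1.26 V / 2^23 = 150.20 nV.
Max error for round-to-nearest is LSB/2 = 75.1 nV.

75.1 nV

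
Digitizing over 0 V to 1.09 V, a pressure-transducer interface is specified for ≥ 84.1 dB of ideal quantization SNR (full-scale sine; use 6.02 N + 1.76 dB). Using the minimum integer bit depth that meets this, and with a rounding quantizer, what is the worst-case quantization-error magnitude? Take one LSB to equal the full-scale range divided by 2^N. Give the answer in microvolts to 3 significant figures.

V_FS = 1.09 V.
6.02 N + 1.76 ≥ 84.1 gives N ≥ 13.678, so the minimum integer is 14.
Step size = 1.09/16384 V = 66.528 µV.
Half an LSB is 33.3 µV.

33.3 µV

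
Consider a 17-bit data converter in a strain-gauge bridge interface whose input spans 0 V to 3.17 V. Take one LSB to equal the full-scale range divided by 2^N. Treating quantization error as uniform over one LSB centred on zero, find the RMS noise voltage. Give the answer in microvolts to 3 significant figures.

Full-scale range = 3.17 V.
LSB = 3.17 V / 2^17 = 24.185 µV.
V_rms = LSB/√12 = 24.185 µV / √12 = 6.98 µV.

6.98 µV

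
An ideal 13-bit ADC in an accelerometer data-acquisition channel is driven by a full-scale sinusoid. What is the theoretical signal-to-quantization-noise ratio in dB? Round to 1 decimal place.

Ideal quantization SNR: 6.02 × 13 + 1.76 dB = 80.0 dB.

80.0 dB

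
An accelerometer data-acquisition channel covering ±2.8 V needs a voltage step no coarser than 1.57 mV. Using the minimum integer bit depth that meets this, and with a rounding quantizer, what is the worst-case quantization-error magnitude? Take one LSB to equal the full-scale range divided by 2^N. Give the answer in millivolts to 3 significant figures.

Range = 2.8 − (-2.8) = 5.6 V.
Required number of levels: 5.6/1.57 mV = 3566.9; smallest N with 2^N ≥ that is 12.
LSB = 5.6 V / 2^12 = 1.3672 mV.
Max error for round-to-nearest is LSB/2 = 0.684 mV.

0.684 mV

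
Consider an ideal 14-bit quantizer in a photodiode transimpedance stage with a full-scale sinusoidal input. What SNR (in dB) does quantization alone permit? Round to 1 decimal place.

86.0 dB

Ideal quantization SNR: 6.02 × 14 + 1.76 dB = 86.0 dB.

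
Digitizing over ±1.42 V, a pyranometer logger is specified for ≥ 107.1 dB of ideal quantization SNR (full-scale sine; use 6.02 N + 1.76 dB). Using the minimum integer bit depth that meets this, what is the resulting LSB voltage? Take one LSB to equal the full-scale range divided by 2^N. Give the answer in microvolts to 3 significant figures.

10.8 µV

Span: 1.42 V − (-1.42 V) = 2.84 V.
Required N = ⌈(107.1 − 1.76)/6.02⌉ = ⌈17.498⌉ = 18.
Step size = 2.84/262144 V = 10.8 µV.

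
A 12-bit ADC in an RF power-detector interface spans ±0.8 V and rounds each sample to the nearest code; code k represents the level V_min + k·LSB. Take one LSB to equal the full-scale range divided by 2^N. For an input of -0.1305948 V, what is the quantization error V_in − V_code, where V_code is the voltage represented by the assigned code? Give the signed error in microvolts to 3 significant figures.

Full-scale range = 0.8 V − (-0.8 V) = 1.6 V. LSB = 1.6 V / 2^12 ≈ 390.6 µV.
(V_in − V_min)/LSB = (-0.1305948 − (-0.8)) × 4096/1.6 = 1713.6773 → nearest code k = 1714.
V_code = V_min + k × range/2^12 = -0.8 + 1714 × 1.6/4096 = -0.1304687500 V.
Error = V_in − V_code = -0.1305948 − (-0.1304687500) = −126 µV.

−126 µV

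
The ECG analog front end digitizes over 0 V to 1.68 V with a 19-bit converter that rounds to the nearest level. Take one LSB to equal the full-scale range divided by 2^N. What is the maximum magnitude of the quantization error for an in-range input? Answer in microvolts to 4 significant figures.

1.602 µV

Span = 1.68 V.
One LSB is 1.68 V / 524288 = 3.20435 µV.
|e|_max = LSB/2 = 1.602 µV.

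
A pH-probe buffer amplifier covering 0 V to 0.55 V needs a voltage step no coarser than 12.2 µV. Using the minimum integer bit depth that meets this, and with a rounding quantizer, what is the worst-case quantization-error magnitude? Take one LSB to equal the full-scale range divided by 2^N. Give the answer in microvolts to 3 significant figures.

4.20 µV

Full-scale range = 0.55 V.
0.55 V / 12.2 µV = 45080. Since 2^15 = 32768 and 2^16 = 65536, N = 16.
LSB = 0.55 V ÷ 2^16 = 0.55/65536 V = 8.3923 µV.
Max error for round-to-nearest is LSB/2 = 4.20 µV.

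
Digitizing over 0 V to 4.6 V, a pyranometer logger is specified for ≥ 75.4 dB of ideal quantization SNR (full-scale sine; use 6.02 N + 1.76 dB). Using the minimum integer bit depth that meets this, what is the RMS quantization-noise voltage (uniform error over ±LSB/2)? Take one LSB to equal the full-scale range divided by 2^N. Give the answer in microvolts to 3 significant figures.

V_FS = 4.6 V.
Required N = ⌈(75.4 − 1.76)/6.02⌉ = ⌈12.233⌉ = 13.
One LSB is 4.6 V / 8192 = 0.56152 mV.
V_rms = LSB/√12 = 162 µV.

162 µV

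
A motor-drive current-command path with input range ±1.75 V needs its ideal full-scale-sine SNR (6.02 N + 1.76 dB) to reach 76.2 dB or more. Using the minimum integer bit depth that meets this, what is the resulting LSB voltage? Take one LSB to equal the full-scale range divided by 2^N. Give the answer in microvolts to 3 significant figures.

427 µV

Range = 1.75 − (-1.75) = 3.5 V.
Required N = ⌈(76.2 − 1.76)/6.02⌉ = ⌈12.365⌉ = 13.
One LSB is 3.5 V / 8192 = 427 µV.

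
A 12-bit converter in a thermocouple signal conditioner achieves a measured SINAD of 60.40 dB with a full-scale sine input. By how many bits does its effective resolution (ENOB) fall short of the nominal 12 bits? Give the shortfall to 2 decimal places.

N_eff = (60.40 − 1.76)/6.02 = 9.7409 bits.
12 − 9.7409 = 2.26 bits below nominal.

2.26 bits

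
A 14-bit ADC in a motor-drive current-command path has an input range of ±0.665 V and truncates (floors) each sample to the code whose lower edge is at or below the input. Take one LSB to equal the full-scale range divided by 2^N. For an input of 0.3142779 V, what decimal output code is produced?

12063

Span: 0.665 V − (-0.665 V) = 1.33 V. LSB = 1.33 V / 2^14 ≈ 81.18 µV.
code = ⌊(V_in − V_min)/LSB⌋ = ⌊(V_in − V_min) × 2^14 / range⌋
     = ⌊(0.3142779 − (-0.665)) × 16384 / 1.33⌋ = ⌊0.9792779 × 16384/1.33⌋
     = ⌊12063.526⌋ = 12063.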